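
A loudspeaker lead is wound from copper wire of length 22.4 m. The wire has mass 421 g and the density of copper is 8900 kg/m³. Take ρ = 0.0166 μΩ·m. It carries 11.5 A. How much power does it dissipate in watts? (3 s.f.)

ρ = 0.0166 μΩ·m = 1.66×10^-8 Ω·m
A = m/(density·L) = 0.421/(8900×22.4) = 2.1118e-06 m²
R = ρL/A = (1.66×10^-8)(22.4)/(2.1118e-06) = 0.1761 Ω
P = I²R = (11.5)² × 0.1761 = 23.3 W

23.3 W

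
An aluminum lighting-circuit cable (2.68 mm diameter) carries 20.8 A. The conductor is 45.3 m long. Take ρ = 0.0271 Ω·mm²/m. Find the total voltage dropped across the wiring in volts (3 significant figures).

4.53 V

ρ = 0.0271 Ω·mm²/m = 2.71×10^-8 Ω·m
A = π(d/2)² = π(1.3400e-03 m)² = 5.641e-06 m²
R = ρL/A = (2.71×10^-8)(45.3)/(5.641e-06) = 0.2176 Ω
V = IR = 20.8 × 0.2176 = 4.53 V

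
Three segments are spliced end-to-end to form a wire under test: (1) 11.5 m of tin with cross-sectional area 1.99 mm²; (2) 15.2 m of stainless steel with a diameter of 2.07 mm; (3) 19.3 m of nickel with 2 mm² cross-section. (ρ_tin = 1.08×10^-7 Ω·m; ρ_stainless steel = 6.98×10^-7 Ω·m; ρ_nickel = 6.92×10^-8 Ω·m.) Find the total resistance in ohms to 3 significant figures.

Seg 1: A = 1.99 mm² = 1.990e-06 m²
R_1 = (1.08×10^-7)(11.5)/(1.990e-06) = 0.6241 Ω
Seg 2: A = π(d/2)² = π(1.0350e-03 m)² = 3.365e-06 m²
R_2 = (6.98×10^-7)(15.2)/(3.365e-06) = 3.153 Ω
Seg 3: A = 2 mm² = 2.000e-06 m²
R_3 = (6.92×10^-8)(19.3)/(2.000e-06) = 0.6678 Ω
R_total = R_1 + R_2 + R_3 = 4.44 Ω

4.44 Ω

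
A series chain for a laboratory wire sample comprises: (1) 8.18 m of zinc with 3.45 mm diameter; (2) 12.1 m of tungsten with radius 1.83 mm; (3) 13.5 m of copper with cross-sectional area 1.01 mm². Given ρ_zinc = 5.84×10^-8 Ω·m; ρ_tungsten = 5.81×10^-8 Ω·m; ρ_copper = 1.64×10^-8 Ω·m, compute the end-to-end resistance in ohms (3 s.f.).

Seg 1: A = π(d/2)² = π(1.7250e-03 m)² = 9.348e-06 m²
R_1 = (5.84×10^-8)(8.18)/(9.348e-06) = 0.0511 Ω
Seg 2: A = πr² = π(1.8300e-03 m)² = 1.052e-05 m²
R_2 = (5.81×10^-8)(12.1)/(1.052e-05) = 0.06682 Ω
Seg 3: A = 1.01 mm² = 1.010e-06 m²
R_3 = (1.64×10^-8)(13.5)/(1.010e-06) = 0.2192 Ω
R_total = R_1 + R_2 + R_3 = 0.337 Ω

0.337 Ω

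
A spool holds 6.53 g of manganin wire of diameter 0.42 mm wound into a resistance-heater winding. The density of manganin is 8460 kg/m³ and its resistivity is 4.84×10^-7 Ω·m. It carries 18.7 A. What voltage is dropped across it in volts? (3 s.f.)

364 V

A = π(d/2)² = π(2.1000e-04 m)² = 1.3854e-07 m²
L = m/(density·A) = 0.00653/(8460×1.3854e-07) = 5.571 m
R = ρL/A = (4.84×10^-7)(5.571)/(1.3854e-07) = 19.46 Ω
V = IR = 18.7 × 19.46 = 364 V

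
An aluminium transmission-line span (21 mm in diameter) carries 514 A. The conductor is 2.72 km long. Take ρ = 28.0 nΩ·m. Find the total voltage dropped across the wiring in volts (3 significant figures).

ρ = 28.0 nΩ·m = 2.80×10^-8 Ω·m
A = π(d/2)² = π(1.0500e-02 m)² = 3.464e-04 m²
R = ρL/A = (2.80×10^-8)(2720)/(3.464e-04) = 0.2199 Ω
V = IR = 514 × 0.2199 = 113 V

113 V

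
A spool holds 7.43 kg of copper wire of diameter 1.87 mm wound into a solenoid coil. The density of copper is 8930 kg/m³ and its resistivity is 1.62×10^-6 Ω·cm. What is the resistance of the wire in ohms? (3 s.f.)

1.79 Ω

ρ = 1.62×10^-6 Ω·cm = 1.62×10^-8 Ω·m
A = π(d/2)² = π(9.3500e-04 m)² = 2.7465e-06 m²
L = m/(density·A) = 7.43/(8930×2.7465e-06) = 302.9 m
R = ρL/A = (1.62×10^-8)(302.9)/(2.7465e-06) = 1.79 Ω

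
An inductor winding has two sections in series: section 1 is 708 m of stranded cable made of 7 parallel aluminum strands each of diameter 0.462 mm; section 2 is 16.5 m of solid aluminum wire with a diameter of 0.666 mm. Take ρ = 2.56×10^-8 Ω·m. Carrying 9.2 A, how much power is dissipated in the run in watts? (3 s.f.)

Section 1: A_strand = π(2.3100e-04)² = 1.676e-07 m²; R₁ = ρL/(N·A_s) = (2.56×10^-8)(708)/(7×1.676e-07) = 15.45 Ω
Section 2: A = π(d/2)² = π(3.3300e-04 m)² = 3.484e-07 m²
R₂ = (2.56×10^-8)(16.5)/(3.484e-07) = 1.213 Ω
R = R₁ + R₂ = 16.66 Ω
P = I²R = (9.2)² × 16.66 = 1410 W

1410 W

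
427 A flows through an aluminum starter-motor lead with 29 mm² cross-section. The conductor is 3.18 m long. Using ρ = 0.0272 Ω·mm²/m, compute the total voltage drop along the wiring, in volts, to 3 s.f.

1.27 V

ρ = 0.0272 Ω·mm²/m = 2.72×10^-8 Ω·m
A = 29 mm² = 2.900e-05 m²
R = ρL/A = (2.72×10^-8)(3.18)/(2.900e-05) = 0.002983 Ω
V = IR = 427 × 0.002983 = 1.27 V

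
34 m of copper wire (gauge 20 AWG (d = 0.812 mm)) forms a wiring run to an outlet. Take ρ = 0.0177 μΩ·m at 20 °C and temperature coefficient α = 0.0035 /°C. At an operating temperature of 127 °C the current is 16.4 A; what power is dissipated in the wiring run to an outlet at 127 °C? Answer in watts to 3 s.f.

430 W

ρ = 0.0177 μΩ·m = 1.77×10^-8 Ω·m
A = π(0.812/2 mm)² = π(4.0600e-04 m)² = 5.178e-07 m²
R₍20₎ = ρL/A = (1.77×10^-8)(34)/(5.178e-07) = 1.162 Ω
R₍127₎ = R₍20₎(1 + αΔT) = 1.162 × (1 + 0.0035×107) = 1.597 Ω
P = I²R = (16.4)² × 1.597 = 430 W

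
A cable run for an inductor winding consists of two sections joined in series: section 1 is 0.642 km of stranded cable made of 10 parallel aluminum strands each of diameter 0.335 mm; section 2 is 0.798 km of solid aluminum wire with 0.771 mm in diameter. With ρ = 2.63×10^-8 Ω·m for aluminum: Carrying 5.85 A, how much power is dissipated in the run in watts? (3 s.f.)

Section 1: A_strand = π(1.6750e-04)² = 8.814e-08 m²; R₁ = ρL/(N·A_s) = (2.63×10^-8)(642)/(10×8.814e-08) = 19.16 Ω
Section 2: A = π(d/2)² = π(3.8550e-04 m)² = 4.669e-07 m²
R₂ = (2.63×10^-8)(798)/(4.669e-07) = 44.95 Ω
R = R₁ + R₂ = 64.11 Ω
P = I²R = (5.85)² × 64.11 = 2190 W

2190 W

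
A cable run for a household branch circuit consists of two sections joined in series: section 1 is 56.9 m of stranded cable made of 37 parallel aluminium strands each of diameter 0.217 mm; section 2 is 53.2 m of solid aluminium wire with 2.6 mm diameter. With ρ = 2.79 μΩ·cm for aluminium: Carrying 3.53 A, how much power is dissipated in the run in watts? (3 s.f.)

ρ = 2.79 μΩ·cm = 2.79×10^-8 Ω·m
Section 1: A_strand = π(1.0850e-04)² = 3.698e-08 m²; R₁ = ρL/(N·A_s) = (2.79×10^-8)(56.9)/(37×3.698e-08) = 1.16 Ω
Section 2: A = π(d/2)² = π(1.3000e-03 m)² = 5.309e-06 m²
R₂ = (2.79×10^-8)(53.2)/(5.309e-06) = 0.2796 Ω
R = R₁ + R₂ = 1.44 Ω
P = I²R = (3.53)² × 1.44 = 17.9 W

17.9 W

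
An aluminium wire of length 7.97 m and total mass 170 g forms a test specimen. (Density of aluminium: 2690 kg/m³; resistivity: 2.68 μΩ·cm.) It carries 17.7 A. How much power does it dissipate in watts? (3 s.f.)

ρ = 2.68 μΩ·cm = 2.68×10^-8 Ω·m
A = m/(density·L) = 0.17/(2690×7.97) = 7.9294e-06 m²
R = ρL/A = (2.68×10^-8)(7.97)/(7.9294e-06) = 0.02694 Ω
P = I²R = (17.7)² × 0.02694 = 8.44 W

8.44 W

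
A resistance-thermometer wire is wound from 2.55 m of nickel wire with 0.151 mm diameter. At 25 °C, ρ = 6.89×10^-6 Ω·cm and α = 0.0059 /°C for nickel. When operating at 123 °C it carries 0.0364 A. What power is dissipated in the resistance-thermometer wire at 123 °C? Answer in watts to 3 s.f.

0.0205 W

ρ = 6.89×10^-6 Ω·cm = 6.89×10^-8 Ω·m
A = π(d/2)² = π(7.5500e-05 m)² = 1.791e-08 m²
R₍25₎ = ρL/A = (6.89×10^-8)(2.55)/(1.791e-08) = 9.811 Ω
R₍123₎ = R₍25₎(1 + αΔT) = 9.811 × (1 + 0.0059×98) = 15.48 Ω
P = I²R = (0.0364)² × 15.48 = 0.0205 W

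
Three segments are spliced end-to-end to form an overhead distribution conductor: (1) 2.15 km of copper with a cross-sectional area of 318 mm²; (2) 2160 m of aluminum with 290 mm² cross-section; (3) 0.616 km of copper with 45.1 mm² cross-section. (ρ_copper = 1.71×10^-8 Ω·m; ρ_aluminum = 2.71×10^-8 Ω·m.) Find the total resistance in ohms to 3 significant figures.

0.551 Ω

Seg 1: A = 318 mm² = 3.180e-04 m²
R_1 = (1.71×10^-8)(2150)/(3.180e-04) = 0.1156 Ω
Seg 2: A = 290 mm² = 2.900e-04 m²
R_2 = (2.71×10^-8)(2160)/(2.900e-04) = 0.2018 Ω
Seg 3: A = 45.1 mm² = 4.510e-05 m²
R_3 = (1.71×10^-8)(616)/(4.510e-05) = 0.2336 Ω
R_total = R_1 + R_2 + R_3 = 0.551 Ω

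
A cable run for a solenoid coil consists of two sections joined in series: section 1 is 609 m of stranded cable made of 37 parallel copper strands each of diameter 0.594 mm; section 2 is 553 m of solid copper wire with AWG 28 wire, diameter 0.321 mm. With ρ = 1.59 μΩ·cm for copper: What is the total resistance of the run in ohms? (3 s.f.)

110 Ω

ρ = 1.59 μΩ·cm = 1.59×10^-8 Ω·m
Section 1: A_strand = π(2.9700e-04)² = 2.771e-07 m²; R₁ = ρL/(N·A_s) = (1.59×10^-8)(609)/(37×2.771e-07) = 0.9444 Ω
Section 2: A = π(0.321/2 mm)² = π(1.6050e-04 m)² = 8.093e-08 m²
R₂ = (1.59×10^-8)(553)/(8.093e-08) = 108.6 Ω
R = R₁ + R₂ = 110 Ω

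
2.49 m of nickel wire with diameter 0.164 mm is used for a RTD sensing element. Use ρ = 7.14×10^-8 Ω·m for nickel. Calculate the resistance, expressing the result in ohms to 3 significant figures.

A = π(d/2)² = π(8.2000e-05 m)² = 2.112e-08 m²
R = ρL/A = (7.14×10^-8)(2.49 m)/(2.112e-08 m²) = 8.42 Ω

8.42 Ω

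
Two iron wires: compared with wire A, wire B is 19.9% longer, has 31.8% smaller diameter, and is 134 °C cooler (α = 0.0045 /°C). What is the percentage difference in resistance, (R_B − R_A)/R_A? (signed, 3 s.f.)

2.34%

R ∝ ρL/d² with ρ ∝ (1+αΔT), so R_B/R_A = (1 + 19.9/100) × (1 − 31.8/100)⁻² × (1 − 0.0045×134)
= 1.199 × 2.15 × 0.397 = 1.023
(R_B − R_A)/R_A = 1.023 − 1 = 2.34%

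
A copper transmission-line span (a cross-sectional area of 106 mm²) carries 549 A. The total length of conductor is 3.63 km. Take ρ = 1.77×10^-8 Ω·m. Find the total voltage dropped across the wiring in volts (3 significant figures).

A = 106 mm² = 1.060e-04 m²
R = ρL/A = (1.77×10^-8)(3630)/(1.060e-04) = 0.6061 Ω
V = IR = 549 × 0.6061 = 333 V

333 V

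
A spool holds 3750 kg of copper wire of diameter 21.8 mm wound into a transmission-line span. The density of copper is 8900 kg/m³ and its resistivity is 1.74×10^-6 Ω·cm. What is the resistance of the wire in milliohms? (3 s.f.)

52.6 mΩ

ρ = 1.74×10^-6 Ω·cm = 1.74×10^-8 Ω·m
A = π(d/2)² = π(1.0900e-02 m)² = 3.7325e-04 m²
L = m/(density·A) = 3750/(8900×3.7325e-04) = 1129 m
R = ρL/A = (1.74×10^-8)(1129)/(3.7325e-04) = 52.6 mΩ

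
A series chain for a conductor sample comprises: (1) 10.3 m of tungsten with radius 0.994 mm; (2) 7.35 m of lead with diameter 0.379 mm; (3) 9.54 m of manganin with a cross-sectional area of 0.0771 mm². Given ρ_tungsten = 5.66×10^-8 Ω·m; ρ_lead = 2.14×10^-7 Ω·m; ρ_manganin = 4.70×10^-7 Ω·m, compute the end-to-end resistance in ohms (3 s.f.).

72.3 Ω

Seg 1: A = πr² = π(9.9400e-04 m)² = 3.104e-06 m²
R_1 = (5.66×10^-8)(10.3)/(3.104e-06) = 0.1878 Ω
Seg 2: A = π(d/2)² = π(1.8950e-04 m)² = 1.128e-07 m²
R_2 = (2.14×10^-7)(7.35)/(1.128e-07) = 13.94 Ω
Seg 3: A = 0.0771 mm² = 7.710e-08 m²
R_3 = (4.70×10^-7)(9.54)/(7.710e-08) = 58.16 Ω
R_total = R_1 + R_2 + R_3 = 72.3 Ω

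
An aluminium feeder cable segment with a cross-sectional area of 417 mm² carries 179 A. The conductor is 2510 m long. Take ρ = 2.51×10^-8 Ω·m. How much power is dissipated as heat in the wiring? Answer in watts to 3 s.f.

4840 W

A = 417 mm² = 4.170e-04 m²
R = ρL/A = (2.51×10^-8)(2510)/(4.170e-04) = 0.1511 Ω
P = I²R = (179)² × 0.1511 = 4840 W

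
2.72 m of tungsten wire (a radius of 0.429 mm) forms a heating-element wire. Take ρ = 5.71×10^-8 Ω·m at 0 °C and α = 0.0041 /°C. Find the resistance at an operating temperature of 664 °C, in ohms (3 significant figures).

A = πr² = π(4.2900e-04 m)² = 5.782e-07 m²
R₍0°C₎ = ρL/A = (5.71×10^-8)(2.72)/(5.782e-07) = 0.2686 Ω
R = R₀(1 + αΔT) = 0.2686(1 + 0.0041×664) = 1.00 Ω

1.00 Ω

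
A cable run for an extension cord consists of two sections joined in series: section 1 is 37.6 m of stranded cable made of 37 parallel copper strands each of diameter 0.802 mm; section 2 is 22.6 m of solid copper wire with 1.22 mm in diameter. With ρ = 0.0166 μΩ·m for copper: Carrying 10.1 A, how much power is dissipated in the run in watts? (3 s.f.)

ρ = 0.0166 μΩ·m = 1.66×10^-8 Ω·m
Section 1: A_strand = π(4.0100e-04)² = 5.052e-07 m²; R₁ = ρL/(N·A_s) = (1.66×10^-8)(37.6)/(37×5.052e-07) = 0.03339 Ω
Section 2: A = π(d/2)² = π(6.1000e-04 m)² = 1.169e-06 m²
R₂ = (1.66×10^-8)(22.6)/(1.169e-06) = 0.3209 Ω
R = R₁ + R₂ = 0.3543 Ω
P = I²R = (10.1)² × 0.3543 = 36.1 W

36.1 W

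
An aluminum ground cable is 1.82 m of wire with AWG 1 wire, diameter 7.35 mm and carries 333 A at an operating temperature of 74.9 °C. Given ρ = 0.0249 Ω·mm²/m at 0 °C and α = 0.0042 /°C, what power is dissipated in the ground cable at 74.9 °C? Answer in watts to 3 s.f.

ρ = 0.0249 Ω·mm²/m = 2.49×10^-8 Ω·m
A = π(7.35/2 mm)² = π(3.6750e-03 m)² = 4.243e-05 m²
R₍0₎ = ρL/A = (2.49×10^-8)(1.82)/(4.243e-05) = 0.001068 Ω
R₍74.9₎ = R₍0₎(1 + αΔT) = 0.001068 × (1 + 0.0042×74.9) = 0.001404 Ω
P = I²R = (333)² × 0.001404 = 156 W

156 W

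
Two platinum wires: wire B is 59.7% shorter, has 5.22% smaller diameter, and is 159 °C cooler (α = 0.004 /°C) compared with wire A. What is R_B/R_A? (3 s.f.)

0.163

R ∝ ρL/d² with ρ ∝ (1+αΔT), so R_B/R_A = (1 − 59.7/100) × (1 − 5.22/100)⁻² × (1 − 0.004×159)
= 0.403 × 1.113 × 0.364 = 0.163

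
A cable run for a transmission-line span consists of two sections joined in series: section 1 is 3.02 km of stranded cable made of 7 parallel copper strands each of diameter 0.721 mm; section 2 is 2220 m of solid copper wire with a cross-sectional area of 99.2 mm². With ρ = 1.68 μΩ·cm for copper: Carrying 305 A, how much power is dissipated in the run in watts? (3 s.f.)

ρ = 1.68 μΩ·cm = 1.68×10^-8 Ω·m
Section 1: A_strand = π(3.6050e-04)² = 4.083e-07 m²; R₁ = ρL/(N·A_s) = (1.68×10^-8)(3020)/(7×4.083e-07) = 17.75 Ω
Section 2: A = 99.2 mm² = 9.920e-05 m²
R₂ = (1.68×10^-8)(2220)/(9.920e-05) = 0.376 Ω
R = R₁ + R₂ = 18.13 Ω
P = I²R = (305)² × 18.13 = 1.69×10^6 W

1.69×10^6 W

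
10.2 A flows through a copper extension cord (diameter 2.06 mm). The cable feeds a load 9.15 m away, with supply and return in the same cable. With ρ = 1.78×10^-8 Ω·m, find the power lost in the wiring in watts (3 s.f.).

A = π(d/2)² = π(1.0300e-03 m)² = 3.333e-06 m²
Total conductor length (both ways) L = 2 × 9.15 = 18.3 m
R = ρL/A = (1.78×10^-8)(18.3)/(3.333e-06) = 0.09773 Ω
P = I²R = (10.2)² × 0.09773 = 10.2 W

10.2 W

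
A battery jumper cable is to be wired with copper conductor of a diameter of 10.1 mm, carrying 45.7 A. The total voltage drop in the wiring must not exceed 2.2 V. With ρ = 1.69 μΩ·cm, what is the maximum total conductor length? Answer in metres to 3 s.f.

228 m

ρ = 1.69 μΩ·cm = 1.69×10^-8 Ω·m
A = π(d/2)² = π(5.0500e-03 m)² = 8.012e-05 m²
L_max = V_max·A/(1·ρI) = (2.2)(8.012e-05)/(1.69×10^-8×45.7) = 228 m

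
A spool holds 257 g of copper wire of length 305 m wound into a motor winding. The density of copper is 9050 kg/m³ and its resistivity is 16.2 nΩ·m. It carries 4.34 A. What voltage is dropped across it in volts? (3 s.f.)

230 V

ρ = 16.2 nΩ·m = 1.62×10^-8 Ω·m
A = m/(density·L) = 0.257/(9050×305) = 9.3108e-08 m²
R = ρL/A = (1.62×10^-8)(305)/(9.3108e-08) = 53.07 Ω
V = IR = 4.34 × 53.07 = 230 V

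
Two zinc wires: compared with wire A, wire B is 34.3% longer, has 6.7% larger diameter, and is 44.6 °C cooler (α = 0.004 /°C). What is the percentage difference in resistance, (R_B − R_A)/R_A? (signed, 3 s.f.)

-3.08%

R ∝ ρL/d² with ρ ∝ (1+αΔT), so R_B/R_A = (1 + 34.3/100) × (1 + 6.7/100)⁻² × (1 − 0.004×44.6)
= 1.343 × 0.8784 × 0.8216 = 0.9692
(R_B − R_A)/R_A = 0.9692 − 1 = -3.08%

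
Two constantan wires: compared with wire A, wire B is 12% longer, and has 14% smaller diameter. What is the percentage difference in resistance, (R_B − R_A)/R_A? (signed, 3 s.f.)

51.4%

R ∝ L/d², so R_B/R_A = (1 + 12/100) × (1 − 14/100)⁻²
= 1.12 × 1.352 = 1.514
(R_B − R_A)/R_A = 1.514 − 1 = 51.4%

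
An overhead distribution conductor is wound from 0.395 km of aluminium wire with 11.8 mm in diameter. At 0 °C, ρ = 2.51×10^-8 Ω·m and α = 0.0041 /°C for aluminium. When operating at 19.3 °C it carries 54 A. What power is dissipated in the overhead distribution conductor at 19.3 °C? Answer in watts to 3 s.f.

285 W

A = π(d/2)² = π(5.9000e-03 m)² = 1.094e-04 m²
R₍0₎ = ρL/A = (2.51×10^-8)(395)/(1.094e-04) = 0.09066 Ω
R₍19.3₎ = R₍0₎(1 + αΔT) = 0.09066 × (1 + 0.0041×19.3) = 0.09783 Ω
P = I²R = (54)² × 0.09783 = 285 W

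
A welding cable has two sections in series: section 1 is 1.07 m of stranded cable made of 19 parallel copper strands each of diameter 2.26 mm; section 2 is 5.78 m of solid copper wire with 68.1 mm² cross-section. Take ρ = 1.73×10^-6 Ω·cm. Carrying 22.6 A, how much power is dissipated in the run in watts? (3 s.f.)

0.874 W

ρ = 1.73×10^-6 Ω·cm = 1.73×10^-8 Ω·m
Section 1: A_strand = π(1.1300e-03)² = 4.011e-06 m²; R₁ = ρL/(N·A_s) = (1.73×10^-8)(1.07)/(19×4.011e-06) = 2.429×10^-4 Ω
Section 2: A = 68.1 mm² = 6.810e-05 m²
R₂ = (1.73×10^-8)(5.78)/(6.810e-05) = 0.001468 Ω
R = R₁ + R₂ = 0.001711 Ω
P = I²R = (22.6)² × 0.001711 = 0.874 W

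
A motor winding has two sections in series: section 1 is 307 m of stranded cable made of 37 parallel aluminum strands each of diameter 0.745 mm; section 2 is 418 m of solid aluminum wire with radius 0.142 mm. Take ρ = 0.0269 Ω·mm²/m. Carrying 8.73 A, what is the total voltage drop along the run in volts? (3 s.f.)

ρ = 0.0269 Ω·mm²/m = 2.69×10^-8 Ω·m
Section 1: A_strand = π(3.7250e-04)² = 4.359e-07 m²; R₁ = ρL/(N·A_s) = (2.69×10^-8)(307)/(37×4.359e-07) = 0.512 Ω
Section 2: A = πr² = π(1.4200e-04 m)² = 6.335e-08 m²
R₂ = (2.69×10^-8)(418)/(6.335e-08) = 177.5 Ω
R = R₁ + R₂ = 178 Ω
V = IR = 8.73 × 178 = 1550 V

1550 V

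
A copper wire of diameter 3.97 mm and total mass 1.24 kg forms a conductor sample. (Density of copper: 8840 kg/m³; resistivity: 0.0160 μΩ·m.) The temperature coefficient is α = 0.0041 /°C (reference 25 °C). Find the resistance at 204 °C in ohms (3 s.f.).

0.0254 Ω

ρ = 0.0160 μΩ·m = 1.60×10^-8 Ω·m
A = π(d/2)² = π(1.9850e-03 m)² = 1.2379e-05 m²
L = m/(density·A) = 1.24/(8840×1.2379e-05) = 11.33 m
R = ρL/A = (1.60×10^-8)(11.33)/(1.2379e-05) = 0.01465 Ω
R(204 °C) = 0.01465 × (1 + 0.0041×179) = 0.0254 Ω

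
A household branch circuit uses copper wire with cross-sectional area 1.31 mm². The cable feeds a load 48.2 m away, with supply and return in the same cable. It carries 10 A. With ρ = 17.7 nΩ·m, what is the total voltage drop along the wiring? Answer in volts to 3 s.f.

ρ = 17.7 nΩ·m = 1.77×10^-8 Ω·m
A = 1.31 mm² = 1.310e-06 m²
Total conductor length (both ways) L = 2 × 48.2 = 96.4 m
R = ρL/A = (1.77×10^-8)(96.4)/(1.310e-06) = 1.303 Ω
V = IR = 10 × 1.303 = 13.0 V

13.0 V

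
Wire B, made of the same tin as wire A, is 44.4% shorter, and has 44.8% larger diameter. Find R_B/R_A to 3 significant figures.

0.265

R ∝ L/d², so R_B/R_A = (1 − 44.4/100) × (1 + 44.8/100)⁻²
= 0.556 × 0.4769 = 0.265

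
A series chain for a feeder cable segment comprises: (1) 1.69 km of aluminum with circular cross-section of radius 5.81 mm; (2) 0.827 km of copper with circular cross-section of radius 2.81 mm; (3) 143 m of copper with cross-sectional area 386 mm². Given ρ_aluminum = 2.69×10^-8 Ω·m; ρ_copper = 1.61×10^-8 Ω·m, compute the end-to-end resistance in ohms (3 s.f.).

0.971 Ω

Seg 1: A = πr² = π(5.8100e-03 m)² = 1.060e-04 m²
R_1 = (2.69×10^-8)(1690)/(1.060e-04) = 0.4287 Ω
Seg 2: A = πr² = π(2.8100e-03 m)² = 2.481e-05 m²
R_2 = (1.61×10^-8)(827)/(2.481e-05) = 0.5367 Ω
Seg 3: A = 386 mm² = 3.860e-04 m²
R_3 = (1.61×10^-8)(143)/(3.860e-04) = 0.005965 Ω
R_total = R_1 + R_2 + R_3 = 0.971 Ω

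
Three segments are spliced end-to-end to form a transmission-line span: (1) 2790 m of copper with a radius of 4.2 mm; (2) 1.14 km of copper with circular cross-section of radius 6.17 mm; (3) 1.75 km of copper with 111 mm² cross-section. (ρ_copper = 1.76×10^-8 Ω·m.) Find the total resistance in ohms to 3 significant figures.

Seg 1: A = πr² = π(4.2000e-03 m)² = 5.542e-05 m²
R_1 = (1.76×10^-8)(2790)/(5.542e-05) = 0.8861 Ω
Seg 2: A = πr² = π(6.1700e-03 m)² = 1.196e-04 m²
R_2 = (1.76×10^-8)(1140)/(1.196e-04) = 0.1678 Ω
Seg 3: A = 111 mm² = 1.110e-04 m²
R_3 = (1.76×10^-8)(1750)/(1.110e-04) = 0.2775 Ω
R_total = R_1 + R_2 + R_3 = 1.33 Ω

1.33 Ω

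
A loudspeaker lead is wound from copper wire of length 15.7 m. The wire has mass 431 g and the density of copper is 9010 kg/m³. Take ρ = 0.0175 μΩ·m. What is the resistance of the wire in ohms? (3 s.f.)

0.0902 Ω

ρ = 0.0175 μΩ·m = 1.75×10^-8 Ω·m
A = m/(density·L) = 0.431/(9010×15.7) = 3.0469e-06 m²
R = ρL/A = (1.75×10^-8)(15.7)/(3.0469e-06) = 0.0902 Ω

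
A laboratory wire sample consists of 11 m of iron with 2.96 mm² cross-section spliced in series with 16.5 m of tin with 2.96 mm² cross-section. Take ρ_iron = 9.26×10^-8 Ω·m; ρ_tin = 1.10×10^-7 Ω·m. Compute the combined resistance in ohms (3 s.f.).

Segment 1: A = 2.96 mm² = 2.960e-06 m²
R₁ = ρL/A = (9.26×10^-8)(11)/(2.960e-06) = 0.3441 Ω
R₂ = (1.10×10^-7)(16.5)/(2.960e-06) = 0.6132 Ω
R = R₁ + R₂ = 0.957 Ω

0.957 Ω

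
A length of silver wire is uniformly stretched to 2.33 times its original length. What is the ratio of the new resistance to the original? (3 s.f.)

Volume constant ⇒ A' = A/k with k = 2.33. R' = ρ(kL)/(A/k) = k²R.
Factor = 5.43

5.43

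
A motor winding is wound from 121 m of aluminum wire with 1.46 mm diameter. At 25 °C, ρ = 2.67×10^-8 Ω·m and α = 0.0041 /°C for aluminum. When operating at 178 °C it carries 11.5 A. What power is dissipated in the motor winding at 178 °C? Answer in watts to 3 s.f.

415 W

A = π(d/2)² = π(7.3000e-04 m)² = 1.674e-06 m²
R₍25₎ = ρL/A = (2.67×10^-8)(121)/(1.674e-06) = 1.93 Ω
R₍178₎ = R₍25₎(1 + αΔT) = 1.93 × (1 + 0.0041×153) = 3.14 Ω
P = I²R = (11.5)² × 3.14 = 415 W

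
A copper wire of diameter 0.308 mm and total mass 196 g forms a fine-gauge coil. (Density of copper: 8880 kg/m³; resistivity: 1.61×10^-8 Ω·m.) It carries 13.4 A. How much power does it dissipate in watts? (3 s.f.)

11500 W

A = π(d/2)² = π(1.5400e-04 m)² = 7.4506e-08 m²
L = m/(density·A) = 0.196/(8880×7.4506e-08) = 296.2 m
R = ρL/A = (1.61×10^-8)(296.2)/(7.4506e-08) = 64.02 Ω
P = I²R = (13.4)² × 64.02 = 11500 W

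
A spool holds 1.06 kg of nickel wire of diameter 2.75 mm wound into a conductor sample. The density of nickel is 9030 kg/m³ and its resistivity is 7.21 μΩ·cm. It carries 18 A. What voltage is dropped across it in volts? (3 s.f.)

4.32 V

ρ = 7.21 μΩ·cm = 7.21×10^-8 Ω·m
A = π(d/2)² = π(1.3750e-03 m)² = 5.9396e-06 m²
L = m/(density·A) = 1.06/(9030×5.9396e-06) = 19.76 m
R = ρL/A = (7.21×10^-8)(19.76)/(5.9396e-06) = 0.2399 Ω
V = IR = 18 × 0.2399 = 4.32 V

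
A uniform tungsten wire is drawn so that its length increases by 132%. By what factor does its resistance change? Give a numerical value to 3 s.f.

5.38

k = 1 + 132/100 = 2.32; volume constant ⇒ A' = A/k, so R' = k²R.
Factor = 5.38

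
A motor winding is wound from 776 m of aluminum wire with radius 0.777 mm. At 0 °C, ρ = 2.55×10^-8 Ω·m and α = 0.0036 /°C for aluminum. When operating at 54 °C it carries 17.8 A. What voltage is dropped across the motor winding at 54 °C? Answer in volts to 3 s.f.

222 V

A = πr² = π(7.7700e-04 m)² = 1.897e-06 m²
R₍0₎ = ρL/A = (2.55×10^-8)(776)/(1.897e-06) = 10.43 Ω
R₍54₎ = R₍0₎(1 + αΔT) = 10.43 × (1 + 0.0036×54) = 12.46 Ω
V = IR = 17.8 × 12.46 = 222 V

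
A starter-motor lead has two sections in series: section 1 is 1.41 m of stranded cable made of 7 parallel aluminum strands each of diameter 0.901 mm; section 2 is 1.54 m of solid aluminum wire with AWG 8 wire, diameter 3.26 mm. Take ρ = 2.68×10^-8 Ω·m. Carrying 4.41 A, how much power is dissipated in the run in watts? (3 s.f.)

Section 1: A_strand = π(4.5050e-04)² = 6.376e-07 m²; R₁ = ρL/(N·A_s) = (2.68×10^-8)(1.41)/(7×6.376e-07) = 0.008467 Ω
Section 2: A = π(3.26/2 mm)² = π(1.6300e-03 m)² = 8.347e-06 m²
R₂ = (2.68×10^-8)(1.54)/(8.347e-06) = 0.004945 Ω
R = R₁ + R₂ = 0.01341 Ω
P = I²R = (4.41)² × 0.01341 = 0.261 W

0.261 W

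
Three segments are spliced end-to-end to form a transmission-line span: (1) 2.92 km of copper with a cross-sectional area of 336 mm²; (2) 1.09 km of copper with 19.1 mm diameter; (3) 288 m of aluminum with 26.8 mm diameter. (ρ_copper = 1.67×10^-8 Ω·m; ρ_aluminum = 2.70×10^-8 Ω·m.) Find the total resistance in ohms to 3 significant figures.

0.222 Ω

Seg 1: A = 336 mm² = 3.360e-04 m²
R_1 = (1.67×10^-8)(2920)/(3.360e-04) = 0.1451 Ω
Seg 2: A = π(d/2)² = π(9.5500e-03 m)² = 2.865e-04 m²
R_2 = (1.67×10^-8)(1090)/(2.865e-04) = 0.06353 Ω
Seg 3: A = π(d/2)² = π(1.3400e-02 m)² = 5.641e-04 m²
R_3 = (2.70×10^-8)(288)/(5.641e-04) = 0.01378 Ω
R_total = R_1 + R_2 + R_3 = 0.222 Ω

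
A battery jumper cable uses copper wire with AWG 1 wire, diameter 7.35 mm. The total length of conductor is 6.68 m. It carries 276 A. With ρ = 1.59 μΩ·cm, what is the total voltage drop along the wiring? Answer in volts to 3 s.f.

ρ = 1.59 μΩ·cm = 1.59×10^-8 Ω·m
A = π(7.35/2 mm)² = π(3.6750e-03 m)² = 4.243e-05 m²
R = ρL/A = (1.59×10^-8)(6.68)/(4.243e-05) = 0.002503 Ω
V = IR = 276 × 0.002503 = 0.691 V

0.691 V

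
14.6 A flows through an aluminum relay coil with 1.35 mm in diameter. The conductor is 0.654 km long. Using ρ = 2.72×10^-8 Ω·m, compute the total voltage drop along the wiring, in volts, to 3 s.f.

181 V

A = π(d/2)² = π(6.7500e-04 m)² = 1.431e-06 m²
R = ρL/A = (2.72×10^-8)(654)/(1.431e-06) = 12.43 Ω
V = IR = 14.6 × 12.43 = 181 V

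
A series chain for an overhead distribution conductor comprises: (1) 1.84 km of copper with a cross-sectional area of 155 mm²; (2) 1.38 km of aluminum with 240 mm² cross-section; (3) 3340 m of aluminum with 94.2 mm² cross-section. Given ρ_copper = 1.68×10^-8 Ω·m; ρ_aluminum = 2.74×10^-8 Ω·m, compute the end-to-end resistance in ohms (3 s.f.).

Seg 1: A = 155 mm² = 1.550e-04 m²
R_1 = (1.68×10^-8)(1840)/(1.550e-04) = 0.1994 Ω
Seg 2: A = 240 mm² = 2.400e-04 m²
R_2 = (2.74×10^-8)(1380)/(2.400e-04) = 0.1576 Ω
Seg 3: A = 94.2 mm² = 9.420e-05 m²
R_3 = (2.74×10^-8)(3340)/(9.420e-05) = 0.9715 Ω
R_total = R_1 + R_2 + R_3 = 1.33 Ω

1.33 Ω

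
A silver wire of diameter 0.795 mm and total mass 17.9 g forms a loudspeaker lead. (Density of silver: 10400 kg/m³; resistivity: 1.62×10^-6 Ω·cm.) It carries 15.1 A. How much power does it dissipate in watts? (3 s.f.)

25.8 W

ρ = 1.62×10^-6 Ω·cm = 1.62×10^-8 Ω·m
A = π(d/2)² = π(3.9750e-04 m)² = 4.9639e-07 m²
L = m/(density·A) = 0.0179/(10400×4.9639e-07) = 3.467 m
R = ρL/A = (1.62×10^-8)(3.467)/(4.9639e-07) = 0.1132 Ω
P = I²R = (15.1)² × 0.1132 = 25.8 W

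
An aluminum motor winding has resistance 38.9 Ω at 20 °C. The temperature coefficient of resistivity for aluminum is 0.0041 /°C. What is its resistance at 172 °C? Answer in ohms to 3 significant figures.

ΔT = 172 − 20 = 152 °C
R = R₀(1 + αΔT) = 38.9 × (1 + 0.0041×152) = 38.9 × 1.623 = 63.1 Ω

63.1 Ω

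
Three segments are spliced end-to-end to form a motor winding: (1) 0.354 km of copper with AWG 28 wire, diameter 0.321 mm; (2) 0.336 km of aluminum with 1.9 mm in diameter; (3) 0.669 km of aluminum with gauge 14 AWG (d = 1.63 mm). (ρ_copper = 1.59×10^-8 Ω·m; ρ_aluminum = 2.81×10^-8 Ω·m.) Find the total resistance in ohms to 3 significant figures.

Seg 1: A = π(0.321/2 mm)² = π(1.6050e-04 m)² = 8.093e-08 m²
R_1 = (1.59×10^-8)(354)/(8.093e-08) = 69.55 Ω
Seg 2: A = π(d/2)² = π(9.5000e-04 m)² = 2.835e-06 m²
R_2 = (2.81×10^-8)(336)/(2.835e-06) = 3.33 Ω
Seg 3: A = π(1.63/2 mm)² = π(8.1500e-04 m)² = 2.087e-06 m²
R_3 = (2.81×10^-8)(669)/(2.087e-06) = 9.009 Ω
R_total = R_1 + R_2 + R_3 = 81.9 Ω

81.9 Ω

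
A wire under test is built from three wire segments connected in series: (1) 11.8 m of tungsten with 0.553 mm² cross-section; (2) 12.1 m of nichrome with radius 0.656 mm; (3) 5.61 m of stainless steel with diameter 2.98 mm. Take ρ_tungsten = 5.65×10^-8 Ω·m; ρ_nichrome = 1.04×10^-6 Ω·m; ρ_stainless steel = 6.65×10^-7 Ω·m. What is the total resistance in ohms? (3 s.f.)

Seg 1: A = 0.553 mm² = 5.530e-07 m²
R_1 = (5.65×10^-8)(11.8)/(5.530e-07) = 1.206 Ω
Seg 2: A = πr² = π(6.5600e-04 m)² = 1.352e-06 m²
R_2 = (1.04×10^-6)(12.1)/(1.352e-06) = 9.308 Ω
Seg 3: A = π(d/2)² = π(1.4900e-03 m)² = 6.975e-06 m²
R_3 = (6.65×10^-7)(5.61)/(6.975e-06) = 0.5349 Ω
R_total = R_1 + R_2 + R_3 = 11.0 Ω

11.0 Ω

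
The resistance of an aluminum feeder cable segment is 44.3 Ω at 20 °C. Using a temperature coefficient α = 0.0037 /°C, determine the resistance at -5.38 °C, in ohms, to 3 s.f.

ΔT = -5.38 − 20 = -25.4 °C
R = R₀(1 + αΔT) = 44.3 × (1 + 0.0037×-25.4) = 44.3 × 0.9061 = 40.1 Ω

40.1 Ω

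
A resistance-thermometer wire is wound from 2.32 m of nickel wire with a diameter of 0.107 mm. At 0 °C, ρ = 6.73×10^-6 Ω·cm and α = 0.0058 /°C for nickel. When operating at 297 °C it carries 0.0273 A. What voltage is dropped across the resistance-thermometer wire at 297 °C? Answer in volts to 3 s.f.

ρ = 6.73×10^-6 Ω·cm = 6.73×10^-8 Ω·m
A = π(d/2)² = π(5.3500e-05 m)² = 8.992e-09 m²
R₍0₎ = ρL/A = (6.73×10^-8)(2.32)/(8.992e-09) = 17.36 Ω
R₍297₎ = R₍0₎(1 + αΔT) = 17.36 × (1 + 0.0058×297) = 47.27 Ω
V = IR = 0.0273 × 47.27 = 1.29 V

1.29 V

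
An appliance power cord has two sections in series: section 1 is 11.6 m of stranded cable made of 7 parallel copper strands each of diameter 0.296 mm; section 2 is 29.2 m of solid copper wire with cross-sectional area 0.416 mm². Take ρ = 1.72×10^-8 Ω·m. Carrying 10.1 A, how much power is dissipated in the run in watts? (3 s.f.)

Section 1: A_strand = π(1.4800e-04)² = 6.881e-08 m²; R₁ = ρL/(N·A_s) = (1.72×10^-8)(11.6)/(7×6.881e-08) = 0.4142 Ω
Section 2: A = 0.416 mm² = 4.160e-07 m²
R₂ = (1.72×10^-8)(29.2)/(4.160e-07) = 1.207 Ω
R = R₁ + R₂ = 1.622 Ω
P = I²R = (10.1)² × 1.622 = 165 W

165 W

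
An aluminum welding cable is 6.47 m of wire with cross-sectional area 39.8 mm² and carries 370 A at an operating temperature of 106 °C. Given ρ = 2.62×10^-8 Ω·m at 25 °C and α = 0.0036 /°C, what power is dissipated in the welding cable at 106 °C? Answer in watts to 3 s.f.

A = 39.8 mm² = 3.980e-05 m²
R₍25₎ = ρL/A = (2.62×10^-8)(6.47)/(3.980e-05) = 0.004259 Ω
R₍106₎ = R₍25₎(1 + αΔT) = 0.004259 × (1 + 0.0036×81) = 0.005501 Ω
P = I²R = (370)² × 0.005501 = 753 W

753 W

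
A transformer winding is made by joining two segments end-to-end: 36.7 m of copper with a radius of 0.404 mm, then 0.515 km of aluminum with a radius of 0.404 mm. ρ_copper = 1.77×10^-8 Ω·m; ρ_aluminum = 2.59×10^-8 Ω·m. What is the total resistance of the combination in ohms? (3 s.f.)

27.3 Ω

Segment 1: A = πr² = π(4.0400e-04 m)² = 5.128e-07 m²
R₁ = ρL/A = (1.77×10^-8)(36.7)/(5.128e-07) = 1.267 Ω
R₂ = (2.59×10^-8)(515)/(5.128e-07) = 26.01 Ω
R = R₁ + R₂ = 27.3 Ω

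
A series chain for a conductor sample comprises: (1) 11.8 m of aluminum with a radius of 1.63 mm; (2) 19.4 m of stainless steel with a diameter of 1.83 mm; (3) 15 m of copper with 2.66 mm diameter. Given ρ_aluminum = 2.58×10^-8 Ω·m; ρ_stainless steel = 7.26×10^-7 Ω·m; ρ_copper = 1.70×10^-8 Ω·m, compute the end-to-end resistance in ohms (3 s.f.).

5.44 Ω

Seg 1: A = πr² = π(1.6300e-03 m)² = 8.347e-06 m²
R_1 = (2.58×10^-8)(11.8)/(8.347e-06) = 0.03647 Ω
Seg 2: A = π(d/2)² = π(9.1500e-04 m)² = 2.630e-06 m²
R_2 = (7.26×10^-7)(19.4)/(2.630e-06) = 5.355 Ω
Seg 3: A = π(d/2)² = π(1.3300e-03 m)² = 5.557e-06 m²
R_3 = (1.70×10^-8)(15)/(5.557e-06) = 0.04589 Ω
R_total = R_1 + R_2 + R_3 = 5.44 Ω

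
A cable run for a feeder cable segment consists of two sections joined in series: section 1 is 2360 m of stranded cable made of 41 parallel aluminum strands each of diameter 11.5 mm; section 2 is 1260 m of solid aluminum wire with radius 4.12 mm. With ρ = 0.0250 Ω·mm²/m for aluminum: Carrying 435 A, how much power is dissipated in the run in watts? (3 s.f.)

ρ = 0.0250 Ω·mm²/m = 2.50×10^-8 Ω·m
Section 1: A_strand = π(5.7500e-03)² = 1.039e-04 m²; R₁ = ρL/(N·A_s) = (2.50×10^-8)(2360)/(41×1.039e-04) = 0.01385 Ω
Section 2: A = πr² = π(4.1200e-03 m)² = 5.333e-05 m²
R₂ = (2.50×10^-8)(1260)/(5.333e-05) = 0.5907 Ω
R = R₁ + R₂ = 0.6046 Ω
P = I²R = (435)² × 0.6046 = 1.14×10^5 W

1.14×10^5 W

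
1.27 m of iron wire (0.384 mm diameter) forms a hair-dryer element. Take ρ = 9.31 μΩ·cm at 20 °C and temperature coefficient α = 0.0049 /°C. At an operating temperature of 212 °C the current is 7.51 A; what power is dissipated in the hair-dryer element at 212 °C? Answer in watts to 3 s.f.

112 W

ρ = 9.31 μΩ·cm = 9.31×10^-8 Ω·m
A = π(d/2)² = π(1.9200e-04 m)² = 1.158e-07 m²
R₍20₎ = ρL/A = (9.31×10^-8)(1.27)/(1.158e-07) = 1.021 Ω
R₍212₎ = R₍20₎(1 + αΔT) = 1.021 × (1 + 0.0049×192) = 1.981 Ω
P = I²R = (7.51)² × 1.981 = 112 W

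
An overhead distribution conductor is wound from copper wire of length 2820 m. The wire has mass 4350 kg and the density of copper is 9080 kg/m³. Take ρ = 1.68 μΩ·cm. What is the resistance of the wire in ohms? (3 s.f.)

0.279 Ω

ρ = 1.68 μΩ·cm = 1.68×10^-8 Ω·m
A = m/(density·L) = 4350/(9080×2820) = 1.6988e-04 m²
R = ρL/A = (1.68×10^-8)(2820)/(1.6988e-04) = 0.279 Ω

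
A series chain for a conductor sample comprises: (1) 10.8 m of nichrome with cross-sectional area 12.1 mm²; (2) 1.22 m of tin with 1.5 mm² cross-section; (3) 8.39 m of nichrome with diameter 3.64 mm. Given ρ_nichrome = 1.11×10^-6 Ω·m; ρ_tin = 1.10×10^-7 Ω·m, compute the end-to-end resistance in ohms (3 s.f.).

Seg 1: A = 12.1 mm² = 1.210e-05 m²
R_1 = (1.11×10^-6)(10.8)/(1.210e-05) = 0.9907 Ω
Seg 2: A = 1.5 mm² = 1.500e-06 m²
R_2 = (1.10×10^-7)(1.22)/(1.500e-06) = 0.08947 Ω
Seg 3: A = π(d/2)² = π(1.8200e-03 m)² = 1.041e-05 m²
R_3 = (1.11×10^-6)(8.39)/(1.041e-05) = 0.8949 Ω
R_total = R_1 + R_2 + R_3 = 1.98 Ω

1.98 Ω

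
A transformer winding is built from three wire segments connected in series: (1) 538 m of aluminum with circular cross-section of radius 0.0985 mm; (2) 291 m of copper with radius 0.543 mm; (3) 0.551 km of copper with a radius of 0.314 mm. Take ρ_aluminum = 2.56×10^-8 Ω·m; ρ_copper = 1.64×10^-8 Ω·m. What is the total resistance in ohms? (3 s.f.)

Seg 1: A = πr² = π(9.8500e-05 m)² = 3.048e-08 m²
R_1 = (2.56×10^-8)(538)/(3.048e-08) = 451.9 Ω
Seg 2: A = πr² = π(5.4300e-04 m)² = 9.263e-07 m²
R_2 = (1.64×10^-8)(291)/(9.263e-07) = 5.152 Ω
Seg 3: A = πr² = π(3.1400e-04 m)² = 3.097e-07 m²
R_3 = (1.64×10^-8)(551)/(3.097e-07) = 29.17 Ω
R_total = R_1 + R_2 + R_3 = 486 Ω

486 Ω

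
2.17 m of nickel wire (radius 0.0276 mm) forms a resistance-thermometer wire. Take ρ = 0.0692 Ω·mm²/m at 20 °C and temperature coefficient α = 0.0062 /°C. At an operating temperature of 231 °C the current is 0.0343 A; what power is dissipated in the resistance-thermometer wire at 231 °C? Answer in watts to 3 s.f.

ρ = 0.0692 Ω·mm²/m = 6.92×10^-8 Ω·m
A = πr² = π(2.7600e-05 m)² = 2.393e-09 m²
R₍20₎ = ρL/A = (6.92×10^-8)(2.17)/(2.393e-09) = 62.75 Ω
R₍231₎ = R₍20₎(1 + αΔT) = 62.75 × (1 + 0.0062×211) = 144.8 Ω
P = I²R = (0.0343)² × 144.8 = 0.170 W

0.170 W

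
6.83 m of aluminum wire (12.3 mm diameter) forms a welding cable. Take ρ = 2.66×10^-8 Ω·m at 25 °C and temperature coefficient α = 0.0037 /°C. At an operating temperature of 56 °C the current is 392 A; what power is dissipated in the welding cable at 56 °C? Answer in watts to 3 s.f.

A = π(d/2)² = π(6.1500e-03 m)² = 1.188e-04 m²
R₍25₎ = ρL/A = (2.66×10^-8)(6.83)/(1.188e-04) = 0.001529 Ω
R₍56₎ = R₍25₎(1 + αΔT) = 0.001529 × (1 + 0.0037×31) = 0.001704 Ω
P = I²R = (392)² × 0.001704 = 262 W

262 W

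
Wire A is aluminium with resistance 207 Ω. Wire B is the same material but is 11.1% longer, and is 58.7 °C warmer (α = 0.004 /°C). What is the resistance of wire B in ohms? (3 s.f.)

284 Ω

R ∝ ρL/d² with ρ ∝ (1+αΔT), so R_B/R_A = (1 + 11.1/100) × (1 + 0.004×58.7)
= 1.111 × 1.235 = 1.372
R_B = 1.372 × 207 = 284 Ω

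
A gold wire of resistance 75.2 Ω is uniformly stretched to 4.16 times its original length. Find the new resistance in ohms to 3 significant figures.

1300 Ω

Volume constant ⇒ A' = A/k with k = 4.16. R' = ρ(kL)/(A/k) = k²R.
R' = 17.31 × 75.2 = 1300 Ω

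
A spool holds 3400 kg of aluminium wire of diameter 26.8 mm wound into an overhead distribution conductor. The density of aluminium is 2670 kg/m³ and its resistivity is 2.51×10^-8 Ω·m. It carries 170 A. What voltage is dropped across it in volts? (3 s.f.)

17.1 V

A = π(d/2)² = π(1.3400e-02 m)² = 5.6410e-04 m²
L = m/(density·A) = 3400/(2670×5.6410e-04) = 2257 m
R = ρL/A = (2.51×10^-8)(2257)/(5.6410e-04) = 0.1004 Ω
V = IR = 170 × 0.1004 = 17.1 V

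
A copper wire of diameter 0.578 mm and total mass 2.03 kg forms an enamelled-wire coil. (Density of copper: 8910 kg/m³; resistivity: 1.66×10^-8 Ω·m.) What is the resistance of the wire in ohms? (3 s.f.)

54.9 Ω

A = π(d/2)² = π(2.8900e-04 m)² = 2.6239e-07 m²
L = m/(density·A) = 2.03/(8910×2.6239e-07) = 868.3 m
R = ρL/A = (1.66×10^-8)(868.3)/(2.6239e-07) = 54.9 Ω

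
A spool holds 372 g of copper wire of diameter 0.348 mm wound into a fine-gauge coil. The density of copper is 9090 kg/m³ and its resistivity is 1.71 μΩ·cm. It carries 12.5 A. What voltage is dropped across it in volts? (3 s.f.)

967 V

ρ = 1.71 μΩ·cm = 1.71×10^-8 Ω·m
A = π(d/2)² = π(1.7400e-04 m)² = 9.5115e-08 m²
L = m/(density·A) = 0.372/(9090×9.5115e-08) = 430.3 m
R = ρL/A = (1.71×10^-8)(430.3)/(9.5115e-08) = 77.35 Ω
V = IR = 12.5 × 77.35 = 967 V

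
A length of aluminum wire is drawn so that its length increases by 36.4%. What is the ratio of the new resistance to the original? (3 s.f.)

k = 1 + 36.4/100 = 1.364; volume constant ⇒ A' = A/k, so R' = k²R.
Factor = 1.86

1.86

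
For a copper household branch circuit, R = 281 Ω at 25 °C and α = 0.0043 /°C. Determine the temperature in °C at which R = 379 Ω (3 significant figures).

106 °C

R = R₀(1 + α(T − T₀)) ⇒ T = T₀ + (R/R₀ − 1)/α
T = 25 + (379/281 − 1)/0.0043 = 25 + (0.3488)/0.0043 = 106 °C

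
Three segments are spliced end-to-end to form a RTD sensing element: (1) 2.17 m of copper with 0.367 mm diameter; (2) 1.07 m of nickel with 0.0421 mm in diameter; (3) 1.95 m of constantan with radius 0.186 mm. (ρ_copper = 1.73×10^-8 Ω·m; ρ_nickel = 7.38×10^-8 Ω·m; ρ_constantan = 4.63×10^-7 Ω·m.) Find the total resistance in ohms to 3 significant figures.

65.4 Ω

Seg 1: A = π(d/2)² = π(1.8350e-04 m)² = 1.058e-07 m²
R_1 = (1.73×10^-8)(2.17)/(1.058e-07) = 0.3549 Ω
Seg 2: A = π(d/2)² = π(2.1050e-05 m)² = 1.392e-09 m²
R_2 = (7.38×10^-8)(1.07)/(1.392e-09) = 56.73 Ω
Seg 3: A = πr² = π(1.8600e-04 m)² = 1.087e-07 m²
R_3 = (4.63×10^-7)(1.95)/(1.087e-07) = 8.307 Ω
R_total = R_1 + R_2 + R_3 = 65.4 Ω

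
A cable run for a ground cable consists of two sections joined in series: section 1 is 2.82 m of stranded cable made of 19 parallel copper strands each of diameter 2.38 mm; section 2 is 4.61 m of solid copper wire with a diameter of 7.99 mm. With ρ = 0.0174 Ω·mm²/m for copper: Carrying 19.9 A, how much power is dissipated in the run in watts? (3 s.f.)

ρ = 0.0174 Ω·mm²/m = 1.74×10^-8 Ω·m
Section 1: A_strand = π(1.1900e-03)² = 4.449e-06 m²; R₁ = ρL/(N·A_s) = (1.74×10^-8)(2.82)/(19×4.449e-06) = 5.805×10^-4 Ω
Section 2: A = π(d/2)² = π(3.9950e-03 m)² = 5.014e-05 m²
R₂ = (1.74×10^-8)(4.61)/(5.014e-05) = 0.0016 Ω
R = R₁ + R₂ = 0.00218 Ω
P = I²R = (19.9)² × 0.00218 = 0.863 W

0.863 W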